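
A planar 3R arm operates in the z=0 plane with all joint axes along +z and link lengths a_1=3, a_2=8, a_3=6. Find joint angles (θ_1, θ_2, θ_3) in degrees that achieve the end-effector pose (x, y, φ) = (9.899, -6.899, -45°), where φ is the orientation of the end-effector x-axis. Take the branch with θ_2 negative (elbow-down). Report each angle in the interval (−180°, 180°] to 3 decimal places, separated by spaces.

wrist centre = target − a_3·(cos φ, sin φ) = (5.6564, -2.6564)
cos θ_2 = (39.0506−3²−8²)/(2·3·8) = -0.7073; θ_2 = -135.0139° (elbow-down)
β = atan2(-2.6564,5.6564) = -25.1559°; ψ = atan2(-5.6555,-2.6582) = -115.1748°
θ_1 = β − ψ = 90.0189°
θ_3 = φ − θ_1 − θ_2 = -0.0050° (wrapped to (-180°,180°])

90.019 -135.014 -0.005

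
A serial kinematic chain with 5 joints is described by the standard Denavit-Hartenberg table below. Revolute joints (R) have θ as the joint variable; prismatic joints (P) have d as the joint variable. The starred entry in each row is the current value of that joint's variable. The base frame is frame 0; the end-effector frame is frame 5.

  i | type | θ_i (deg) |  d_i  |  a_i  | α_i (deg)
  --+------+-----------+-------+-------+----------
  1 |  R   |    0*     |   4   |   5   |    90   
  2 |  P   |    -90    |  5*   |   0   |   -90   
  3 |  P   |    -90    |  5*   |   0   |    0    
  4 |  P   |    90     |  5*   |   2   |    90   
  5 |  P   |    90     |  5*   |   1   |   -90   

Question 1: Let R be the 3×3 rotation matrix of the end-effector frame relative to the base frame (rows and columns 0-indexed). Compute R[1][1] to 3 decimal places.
1.000

End-effector y-axis (col 1 of R) = (0.0000,1.0000,0.0000)
R[1][1] = 1.0000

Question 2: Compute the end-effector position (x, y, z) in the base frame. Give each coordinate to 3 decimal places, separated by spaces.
after link 1: o_1 = (5.0000, 0.0000, 4.0000)
after link 2: o_2 = (5.0000, -5.0000, 4.0000)
after link 3: o_3 = (10.0000, -5.0000, 4.0000)
after link 4: o_4 = (15.0000, -5.0000, 2.0000)
after link 5: o_5 = (16.0000, -10.0000, 2.0000)

16.000 -10.000 2.000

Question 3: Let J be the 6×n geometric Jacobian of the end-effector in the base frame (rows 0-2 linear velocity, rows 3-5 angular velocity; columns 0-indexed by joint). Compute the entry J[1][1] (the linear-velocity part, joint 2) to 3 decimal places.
prismatic axis z_1 = (0.0000,-1.0000,0.0000)
J_v[:, 1] = z_1; J_ω[:, 1] = (0,0,0)
entry J[1][1] = -1.0000

-1.000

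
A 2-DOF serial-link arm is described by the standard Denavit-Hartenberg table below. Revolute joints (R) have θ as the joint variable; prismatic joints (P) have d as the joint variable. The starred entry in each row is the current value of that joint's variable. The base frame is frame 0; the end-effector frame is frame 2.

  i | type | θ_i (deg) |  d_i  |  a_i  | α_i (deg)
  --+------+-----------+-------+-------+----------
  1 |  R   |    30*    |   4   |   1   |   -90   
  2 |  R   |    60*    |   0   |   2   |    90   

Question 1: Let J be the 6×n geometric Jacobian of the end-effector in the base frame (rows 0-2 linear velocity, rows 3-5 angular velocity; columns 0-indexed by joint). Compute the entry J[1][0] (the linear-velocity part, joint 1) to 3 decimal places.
axis z_0 = ẑ; lever o_n−o_0 = (1.7321,1.0000,2.2679)
cross product → J_v[:, 0] = (-1.0000,1.7321,0.0000)
J_ω[:, 0] = z_0
entry J[1][0] = 1.7321

1.732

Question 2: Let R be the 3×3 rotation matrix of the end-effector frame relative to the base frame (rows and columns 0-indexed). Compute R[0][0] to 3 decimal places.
0.433

End-effector x-axis (col 0 of R) = (0.4330,0.2500,-0.8660)
R[0][0] = 0.4330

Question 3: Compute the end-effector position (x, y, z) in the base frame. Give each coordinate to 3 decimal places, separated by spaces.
1.732 1.000 2.268

after link 1: o_1 = (0.8660, 0.5000, 4.0000)
after link 2: o_2 = (1.7321, 1.0000, 2.2679)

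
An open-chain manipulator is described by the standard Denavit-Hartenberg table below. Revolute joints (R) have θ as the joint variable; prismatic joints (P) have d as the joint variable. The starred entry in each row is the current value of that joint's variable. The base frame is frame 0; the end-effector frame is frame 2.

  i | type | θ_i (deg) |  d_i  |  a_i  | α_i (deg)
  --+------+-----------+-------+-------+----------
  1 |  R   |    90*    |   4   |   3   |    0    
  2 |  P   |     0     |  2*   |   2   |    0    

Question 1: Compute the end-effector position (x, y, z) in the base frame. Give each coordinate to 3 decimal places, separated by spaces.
after link 1: o_1 = (0.0000, 3.0000, 4.0000)
after link 2: o_2 = (0.0000, 5.0000, 6.0000)

0.000 5.000 6.000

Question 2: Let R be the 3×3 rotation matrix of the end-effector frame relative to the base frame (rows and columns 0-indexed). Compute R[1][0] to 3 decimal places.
1.000

End-effector x-axis (col 0 of R) = (0.0000,1.0000,0.0000)
R[1][0] = 1.0000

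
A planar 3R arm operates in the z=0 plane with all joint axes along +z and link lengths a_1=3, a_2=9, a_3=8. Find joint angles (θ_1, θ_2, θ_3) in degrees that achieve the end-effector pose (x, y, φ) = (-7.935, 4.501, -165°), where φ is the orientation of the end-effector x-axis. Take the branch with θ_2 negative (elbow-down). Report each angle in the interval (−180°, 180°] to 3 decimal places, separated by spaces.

wrist centre = target − a_3·(cos φ, sin φ) = (-0.2076, 6.5716)
cos θ_2 = (43.2284−3²−9²)/(2·3·9) = -0.8661; θ_2 = -150.0132° (elbow-down)
β = atan2(6.5716,-0.2076) = 91.8094°; ψ = atan2(-4.4982,-4.7953) = -136.8308°
θ_1 = β − ψ = 228.6402°
θ_3 = φ − θ_1 − θ_2 = 116.3730° (wrapped to (-180°,180°])

-131.360 -150.013 116.373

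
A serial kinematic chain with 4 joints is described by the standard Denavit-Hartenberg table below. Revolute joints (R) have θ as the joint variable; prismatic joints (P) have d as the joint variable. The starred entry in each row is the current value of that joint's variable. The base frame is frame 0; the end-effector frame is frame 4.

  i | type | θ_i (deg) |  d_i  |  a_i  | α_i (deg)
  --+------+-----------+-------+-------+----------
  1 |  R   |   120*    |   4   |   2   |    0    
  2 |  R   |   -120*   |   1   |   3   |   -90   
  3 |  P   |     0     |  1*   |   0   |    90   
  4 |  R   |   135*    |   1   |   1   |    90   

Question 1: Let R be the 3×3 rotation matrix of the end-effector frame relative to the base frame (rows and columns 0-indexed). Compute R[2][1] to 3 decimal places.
1.000

End-effector y-axis (col 1 of R) = (-0.0000,-0.0000,1.0000)
R[2][1] = 1.0000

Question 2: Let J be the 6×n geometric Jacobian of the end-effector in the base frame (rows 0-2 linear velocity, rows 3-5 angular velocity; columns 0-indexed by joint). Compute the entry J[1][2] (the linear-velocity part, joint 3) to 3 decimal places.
prismatic axis z_2 = (0.0000,1.0000,0.0000)
J_v[:, 2] = z_2; J_ω[:, 2] = (0,0,0)
entry J[1][2] = 1.0000

1.000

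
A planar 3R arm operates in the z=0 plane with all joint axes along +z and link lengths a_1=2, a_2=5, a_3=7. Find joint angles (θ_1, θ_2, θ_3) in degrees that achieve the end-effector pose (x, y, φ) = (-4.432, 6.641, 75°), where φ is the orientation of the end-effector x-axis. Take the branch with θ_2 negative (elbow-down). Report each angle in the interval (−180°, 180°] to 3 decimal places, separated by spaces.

-134.993 -60.004 -90.002

wrist centre = target − a_3·(cos φ, sin φ) = (-6.2437, -0.1205)
cos θ_2 = (38.9987−2²−5²)/(2·2·5) = 0.4999; θ_2 = -60.0042° (elbow-down)
β = atan2(-0.1205,-6.2437) = -178.8945°; ψ = atan2(-4.3303,4.4997) = -43.9011°
θ_1 = β − ψ = -134.9934°
θ_3 = φ − θ_1 − θ_2 = -90.0024° (wrapped to (-180°,180°])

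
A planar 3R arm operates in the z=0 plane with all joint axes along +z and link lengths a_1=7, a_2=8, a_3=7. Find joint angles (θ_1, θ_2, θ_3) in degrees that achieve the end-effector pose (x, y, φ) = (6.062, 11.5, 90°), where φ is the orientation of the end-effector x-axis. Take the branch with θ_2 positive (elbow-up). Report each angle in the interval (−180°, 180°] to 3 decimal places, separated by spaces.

-30.000 120.001 -0.001

wrist centre = target − a_3·(cos φ, sin φ) = (6.0620, 4.5000)
cos θ_2 = (56.9978−7²−8²)/(2·7·8) = -0.5000; θ_2 = 120.0013° (elbow-up)
β = atan2(4.5000,6.0620) = 36.5876°; ψ = atan2(6.9281,2.9998) = 66.5876°
θ_1 = β − ψ = -30.0000°
θ_3 = φ − θ_1 − θ_2 = -0.0013° (wrapped to (-180°,180°])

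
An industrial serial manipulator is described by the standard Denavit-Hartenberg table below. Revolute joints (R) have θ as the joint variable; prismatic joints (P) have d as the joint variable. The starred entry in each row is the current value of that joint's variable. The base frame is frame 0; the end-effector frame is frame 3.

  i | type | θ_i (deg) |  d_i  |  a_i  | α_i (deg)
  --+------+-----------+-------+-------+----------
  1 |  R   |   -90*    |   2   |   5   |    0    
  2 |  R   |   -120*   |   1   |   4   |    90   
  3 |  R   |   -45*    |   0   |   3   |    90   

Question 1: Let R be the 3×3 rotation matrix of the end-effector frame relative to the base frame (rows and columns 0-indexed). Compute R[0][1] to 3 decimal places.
0.500

End-effector y-axis (col 1 of R) = (0.5000,0.8660,0.0000)
R[0][1] = 0.5000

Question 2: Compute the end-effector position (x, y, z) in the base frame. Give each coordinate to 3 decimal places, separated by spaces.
after link 1: o_1 = (0.0000, -5.0000, 2.0000)
after link 2: o_2 = (-3.4641, -3.0000, 3.0000)
after link 3: o_3 = (-5.3012, -1.9393, 0.8787)

-5.301 -1.939 0.879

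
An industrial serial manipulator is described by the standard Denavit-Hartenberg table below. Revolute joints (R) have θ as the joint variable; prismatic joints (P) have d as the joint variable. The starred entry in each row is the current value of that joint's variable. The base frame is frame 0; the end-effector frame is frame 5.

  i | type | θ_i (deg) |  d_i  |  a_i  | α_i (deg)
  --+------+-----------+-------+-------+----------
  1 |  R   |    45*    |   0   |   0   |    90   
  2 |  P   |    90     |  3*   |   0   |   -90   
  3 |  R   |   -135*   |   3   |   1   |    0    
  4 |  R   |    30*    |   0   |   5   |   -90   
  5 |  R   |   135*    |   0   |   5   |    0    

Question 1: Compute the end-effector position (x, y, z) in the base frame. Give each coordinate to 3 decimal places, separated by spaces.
after link 1: o_1 = (0.0000, 0.0000, 0.0000)
after link 2: o_2 = (2.1213, -2.1213, 0.0000)
after link 3: o_3 = (0.5000, -4.7426, -0.7071)
after link 4: o_4 = (3.9151, -8.1577, -2.0012)
after link 5: o_5 = (4.0002, -3.2429, -1.0861)

4.000 -3.243 -1.086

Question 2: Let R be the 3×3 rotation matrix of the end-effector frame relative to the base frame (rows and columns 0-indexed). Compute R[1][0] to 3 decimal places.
End-effector x-axis (col 0 of R) = (0.0170,0.9830,0.1830)
R[1][0] = 0.9830

0.983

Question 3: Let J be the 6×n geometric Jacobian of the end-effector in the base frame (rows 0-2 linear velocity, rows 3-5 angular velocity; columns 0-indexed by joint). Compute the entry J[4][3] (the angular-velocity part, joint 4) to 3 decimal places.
-0.707

axis z_3 = (-0.7071,-0.7071,0.0000); lever o_n−o_3 = (3.5002,1.4998,-0.3790)
cross product → J_v[:, 3] = (0.2680,-0.2680,1.4146)
J_ω[:, 3] = z_3
entry J[4][3] = -0.7071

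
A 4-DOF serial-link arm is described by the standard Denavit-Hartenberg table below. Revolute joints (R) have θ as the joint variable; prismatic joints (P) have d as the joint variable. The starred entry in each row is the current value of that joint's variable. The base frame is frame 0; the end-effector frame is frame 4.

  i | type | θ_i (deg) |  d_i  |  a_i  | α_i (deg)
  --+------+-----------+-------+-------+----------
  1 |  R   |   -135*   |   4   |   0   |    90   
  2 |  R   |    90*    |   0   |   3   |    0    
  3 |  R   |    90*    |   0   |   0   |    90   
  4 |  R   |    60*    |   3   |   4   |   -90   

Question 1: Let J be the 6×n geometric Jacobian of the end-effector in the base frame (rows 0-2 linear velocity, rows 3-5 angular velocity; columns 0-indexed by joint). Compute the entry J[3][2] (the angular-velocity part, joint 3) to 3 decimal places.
axis z_2 = (-0.7071,0.7071,0.0000); lever o_n−o_2 = (-1.0353,3.8637,3.0000)
cross product → J_v[:, 2] = (2.1213,2.1213,-2.0000)
J_ω[:, 2] = z_2
entry J[3][2] = -0.7071

-0.707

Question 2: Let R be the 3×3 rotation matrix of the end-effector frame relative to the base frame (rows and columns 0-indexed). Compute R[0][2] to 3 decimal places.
-0.966

End-effector z-axis (col 2 of R) = (-0.9659,-0.2588,-0.0000)
R[0][2] = -0.9659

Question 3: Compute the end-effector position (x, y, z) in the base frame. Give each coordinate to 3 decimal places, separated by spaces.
-1.035 3.864 10.000

after link 1: o_1 = (0.0000, 0.0000, 4.0000)
after link 2: o_2 = (0.0000, -0.0000, 7.0000)
after link 3: o_3 = (0.0000, -0.0000, 7.0000)
after link 4: o_4 = (-1.0353, 3.8637, 10.0000)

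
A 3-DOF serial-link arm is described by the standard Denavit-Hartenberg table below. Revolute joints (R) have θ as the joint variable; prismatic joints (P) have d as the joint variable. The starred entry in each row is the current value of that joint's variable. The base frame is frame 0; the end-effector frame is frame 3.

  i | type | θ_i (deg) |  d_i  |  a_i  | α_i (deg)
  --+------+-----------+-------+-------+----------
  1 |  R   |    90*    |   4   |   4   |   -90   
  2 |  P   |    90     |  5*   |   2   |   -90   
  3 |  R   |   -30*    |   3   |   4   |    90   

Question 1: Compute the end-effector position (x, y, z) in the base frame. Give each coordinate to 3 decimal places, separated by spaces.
-7.000 1.000 -1.464

after link 1: o_1 = (0.0000, 4.0000, 4.0000)
after link 2: o_2 = (-5.0000, 4.0000, 2.0000)
after link 3: o_3 = (-7.0000, 1.0000, -1.4641)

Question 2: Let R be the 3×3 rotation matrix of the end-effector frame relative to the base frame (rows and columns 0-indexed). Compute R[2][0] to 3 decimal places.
End-effector x-axis (col 0 of R) = (-0.5000,0.0000,-0.8660)
R[2][0] = -0.8660

-0.866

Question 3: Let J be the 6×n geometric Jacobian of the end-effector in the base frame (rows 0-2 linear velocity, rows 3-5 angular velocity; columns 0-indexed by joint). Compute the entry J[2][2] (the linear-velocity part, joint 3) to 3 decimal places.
-2.000

axis z_2 = (-0.0000,-1.0000,-0.0000); lever o_n−o_2 = (-2.0000,-3.0000,-3.4641)
cross product → J_v[:, 2] = (3.4641,-0.0000,-2.0000)
J_ω[:, 2] = z_2
entry J[2][2] = -2.0000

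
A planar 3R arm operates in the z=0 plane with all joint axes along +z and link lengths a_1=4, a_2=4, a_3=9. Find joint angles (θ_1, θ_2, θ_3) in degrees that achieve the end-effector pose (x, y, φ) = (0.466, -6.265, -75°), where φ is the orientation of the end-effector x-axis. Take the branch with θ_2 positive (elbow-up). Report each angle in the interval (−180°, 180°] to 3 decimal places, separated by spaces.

wrist centre = target − a_3·(cos φ, sin φ) = (-1.8634, 2.4283)
cos θ_2 = (9.3690−4²−4²)/(2·4·4) = -0.7072; θ_2 = 135.0092° (elbow-up)
β = atan2(2.4283,-1.8634) = 127.5007°; ψ = atan2(2.8280,1.1711) = 67.5046°
θ_1 = β − ψ = 59.9961°
θ_3 = φ − θ_1 − θ_2 = 89.9947° (wrapped to (-180°,180°])

59.996 135.009 89.995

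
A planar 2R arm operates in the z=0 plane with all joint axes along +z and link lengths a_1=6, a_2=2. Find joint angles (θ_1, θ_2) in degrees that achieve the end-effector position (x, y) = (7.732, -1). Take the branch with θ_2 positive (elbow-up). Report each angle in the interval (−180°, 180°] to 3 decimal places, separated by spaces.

cos θ_2 = (60.7838−6²−2²)/(2·6·2) = 0.8660; θ_2 = 30.0038° (elbow-up)
β = atan2(-1.0000,7.7320) = -7.3693°; ψ = atan2(1.0001,7.7320) = 7.3701°
θ_1 = β − ψ = -14.7395°

-14.739 30.004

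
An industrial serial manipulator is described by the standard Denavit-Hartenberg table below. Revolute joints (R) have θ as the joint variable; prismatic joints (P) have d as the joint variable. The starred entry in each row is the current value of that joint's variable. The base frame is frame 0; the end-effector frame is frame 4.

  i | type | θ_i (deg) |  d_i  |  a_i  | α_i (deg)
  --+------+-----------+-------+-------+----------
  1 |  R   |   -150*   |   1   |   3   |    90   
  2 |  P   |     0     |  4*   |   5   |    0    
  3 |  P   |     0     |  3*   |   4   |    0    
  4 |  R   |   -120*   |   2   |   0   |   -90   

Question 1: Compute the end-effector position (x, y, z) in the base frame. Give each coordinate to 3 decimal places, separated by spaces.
-14.892 1.794 1.000

after link 1: o_1 = (-2.5981, -1.5000, 1.0000)
after link 2: o_2 = (-8.9282, -0.5359, 1.0000)
after link 3: o_3 = (-13.8923, 0.0622, 1.0000)
after link 4: o_4 = (-14.8923, 1.7942, 1.0000)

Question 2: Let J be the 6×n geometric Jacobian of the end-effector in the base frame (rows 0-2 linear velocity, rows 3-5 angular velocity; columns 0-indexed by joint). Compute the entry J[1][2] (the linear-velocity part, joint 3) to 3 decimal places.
prismatic axis z_2 = (-0.5000,0.8660,0.0000)
J_v[:, 2] = z_2; J_ω[:, 2] = (0,0,0)
entry J[1][2] = 0.8660

0.866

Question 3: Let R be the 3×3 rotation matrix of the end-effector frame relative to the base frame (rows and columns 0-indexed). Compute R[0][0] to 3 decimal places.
0.433

End-effector x-axis (col 0 of R) = (0.4330,0.2500,-0.8660)
R[0][0] = 0.4330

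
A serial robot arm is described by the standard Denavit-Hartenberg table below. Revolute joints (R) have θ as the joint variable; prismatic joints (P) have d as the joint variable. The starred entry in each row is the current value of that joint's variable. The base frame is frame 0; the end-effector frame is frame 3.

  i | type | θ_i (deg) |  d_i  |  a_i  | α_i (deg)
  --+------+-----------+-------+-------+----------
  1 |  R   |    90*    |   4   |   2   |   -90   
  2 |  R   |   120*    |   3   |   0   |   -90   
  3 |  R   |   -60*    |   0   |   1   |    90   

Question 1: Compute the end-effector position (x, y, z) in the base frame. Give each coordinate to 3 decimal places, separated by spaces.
after link 1: o_1 = (0.0000, 2.0000, 4.0000)
after link 2: o_2 = (-3.0000, 2.0000, 4.0000)
after link 3: o_3 = (-3.8660, 1.7500, 3.5670)

-3.866 1.750 3.567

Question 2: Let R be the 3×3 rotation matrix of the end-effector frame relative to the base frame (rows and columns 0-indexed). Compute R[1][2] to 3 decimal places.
0.433

End-effector z-axis (col 2 of R) = (-0.5000,0.4330,0.7500)
R[1][2] = 0.4330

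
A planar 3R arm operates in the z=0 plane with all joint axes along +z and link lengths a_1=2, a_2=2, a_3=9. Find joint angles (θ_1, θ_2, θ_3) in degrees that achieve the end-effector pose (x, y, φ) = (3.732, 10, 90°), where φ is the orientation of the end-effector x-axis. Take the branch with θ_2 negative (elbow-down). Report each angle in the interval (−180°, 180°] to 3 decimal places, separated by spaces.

30.003 -30.005 90.003

wrist centre = target − a_3·(cos φ, sin φ) = (3.7320, 1.0000)
cos θ_2 = (14.9278−2²−2²)/(2·2·2) = 0.8660; θ_2 = -30.0054° (elbow-down)
β = atan2(1.0000,3.7320) = 15.0002°; ψ = atan2(-1.0002,3.7320) = -15.0027°
θ_1 = β − ψ = 30.0029°
θ_3 = φ − θ_1 − θ_2 = 90.0025° (wrapped to (-180°,180°])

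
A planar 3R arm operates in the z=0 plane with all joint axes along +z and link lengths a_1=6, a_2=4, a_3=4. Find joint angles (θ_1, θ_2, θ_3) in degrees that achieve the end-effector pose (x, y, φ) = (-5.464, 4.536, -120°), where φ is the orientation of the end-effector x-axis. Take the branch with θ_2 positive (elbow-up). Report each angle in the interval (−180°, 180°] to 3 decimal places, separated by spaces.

wrist centre = target − a_3·(cos φ, sin φ) = (-3.4640, 8.0001)
cos θ_2 = (76.0009−6²−4²)/(2·6·4) = 0.5000; θ_2 = 59.9987° (elbow-up)
β = atan2(8.0001,-3.4640) = 113.4123°; ψ = atan2(3.4641,8.0001) = 23.4128°
θ_1 = β − ψ = 89.9996°
θ_3 = φ − θ_1 − θ_2 = 90.0017° (wrapped to (-180°,180°])

90.000 59.999 90.002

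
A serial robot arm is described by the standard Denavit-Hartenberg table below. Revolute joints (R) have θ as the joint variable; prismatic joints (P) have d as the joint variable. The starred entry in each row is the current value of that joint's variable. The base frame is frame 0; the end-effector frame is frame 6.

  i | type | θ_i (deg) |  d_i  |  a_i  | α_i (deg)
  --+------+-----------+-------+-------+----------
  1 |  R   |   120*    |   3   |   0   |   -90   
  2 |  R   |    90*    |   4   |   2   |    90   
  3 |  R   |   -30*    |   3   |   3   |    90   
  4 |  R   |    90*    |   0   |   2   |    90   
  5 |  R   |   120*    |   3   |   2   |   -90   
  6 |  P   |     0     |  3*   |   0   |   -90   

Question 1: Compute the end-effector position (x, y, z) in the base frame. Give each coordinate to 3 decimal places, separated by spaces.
-1.393 0.815 -4.080

after link 1: o_1 = (0.0000, 0.0000, 3.0000)
after link 2: o_2 = (-3.4641, -2.0000, 1.0000)
after link 3: o_3 = (-3.6651, 1.3481, -1.5981)
after link 4: o_4 = (-4.6651, 3.0801, -1.5981)
after link 5: o_5 = (-1.5670, 3.7141, -3.3301)
after link 6: o_6 = (-1.3929, 0.8146, -4.0801)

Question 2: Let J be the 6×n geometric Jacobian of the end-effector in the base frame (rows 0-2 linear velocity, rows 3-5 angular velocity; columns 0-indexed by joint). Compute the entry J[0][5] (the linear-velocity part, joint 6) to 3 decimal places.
prismatic axis z_5 = (0.0580,-0.9665,-0.2500)
J_v[:, 5] = z_5; J_ω[:, 5] = (0,0,0)
entry J[0][5] = 0.0580

0.058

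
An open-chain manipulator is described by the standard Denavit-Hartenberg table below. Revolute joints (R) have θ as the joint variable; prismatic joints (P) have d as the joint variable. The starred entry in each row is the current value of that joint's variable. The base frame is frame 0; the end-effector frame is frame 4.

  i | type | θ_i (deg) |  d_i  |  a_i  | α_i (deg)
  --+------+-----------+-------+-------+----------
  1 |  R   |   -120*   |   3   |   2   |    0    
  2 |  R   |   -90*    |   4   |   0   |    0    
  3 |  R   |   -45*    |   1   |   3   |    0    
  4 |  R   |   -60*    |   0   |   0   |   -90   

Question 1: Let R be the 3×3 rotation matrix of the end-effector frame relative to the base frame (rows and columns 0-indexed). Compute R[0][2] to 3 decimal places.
End-effector z-axis (col 2 of R) = (-0.7071,0.7071,0.0000)
R[0][2] = -0.7071

-0.707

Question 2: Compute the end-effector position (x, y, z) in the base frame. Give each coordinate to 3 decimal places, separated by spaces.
after link 1: o_1 = (-1.0000, -1.7321, 3.0000)
after link 2: o_2 = (-1.0000, -1.7321, 7.0000)
after link 3: o_3 = (-1.7765, 1.1657, 8.0000)
after link 4: o_4 = (-1.7765, 1.1657, 8.0000)

-1.776 1.166 8.000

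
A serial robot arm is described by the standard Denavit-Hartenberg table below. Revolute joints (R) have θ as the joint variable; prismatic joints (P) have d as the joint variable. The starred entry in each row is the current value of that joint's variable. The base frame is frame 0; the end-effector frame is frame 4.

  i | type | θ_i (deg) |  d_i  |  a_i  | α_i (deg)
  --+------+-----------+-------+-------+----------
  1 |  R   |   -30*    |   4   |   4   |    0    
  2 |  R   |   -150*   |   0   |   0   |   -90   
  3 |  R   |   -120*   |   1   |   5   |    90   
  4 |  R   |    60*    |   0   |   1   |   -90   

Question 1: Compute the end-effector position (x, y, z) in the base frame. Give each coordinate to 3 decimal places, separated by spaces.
after link 1: o_1 = (3.4641, -2.0000, 4.0000)
after link 2: o_2 = (3.4641, -2.0000, 4.0000)
after link 3: o_3 = (5.9641, -3.0000, 8.3301)
after link 4: o_4 = (6.2141, -3.8660, 8.7631)

6.214 -3.866 8.763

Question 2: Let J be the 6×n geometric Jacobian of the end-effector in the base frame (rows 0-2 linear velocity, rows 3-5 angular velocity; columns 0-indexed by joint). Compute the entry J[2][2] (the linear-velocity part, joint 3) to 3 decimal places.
axis z_2 = (0.0000,-1.0000,0.0000); lever o_n−o_2 = (2.7500,-1.8660,4.7631)
cross product → J_v[:, 2] = (-4.7631,0.0000,2.7500)
J_ω[:, 2] = z_2
entry J[2][2] = 2.7500

2.750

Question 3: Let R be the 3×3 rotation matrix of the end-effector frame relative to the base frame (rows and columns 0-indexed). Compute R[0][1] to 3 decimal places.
-0.866

End-effector y-axis (col 1 of R) = (-0.8660,0.0000,0.5000)
R[0][1] = -0.8660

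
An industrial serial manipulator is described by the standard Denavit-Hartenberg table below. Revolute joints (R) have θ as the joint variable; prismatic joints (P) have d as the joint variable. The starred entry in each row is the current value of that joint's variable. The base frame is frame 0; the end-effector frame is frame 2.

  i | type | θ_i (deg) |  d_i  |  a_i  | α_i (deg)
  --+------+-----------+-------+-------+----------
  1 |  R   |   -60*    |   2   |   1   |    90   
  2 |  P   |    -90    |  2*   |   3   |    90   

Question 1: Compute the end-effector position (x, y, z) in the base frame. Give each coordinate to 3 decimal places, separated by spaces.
-1.232 -1.866 -1.000

after link 1: o_1 = (0.5000, -0.8660, 2.0000)
after link 2: o_2 = (-1.2321, -1.8660, -1.0000)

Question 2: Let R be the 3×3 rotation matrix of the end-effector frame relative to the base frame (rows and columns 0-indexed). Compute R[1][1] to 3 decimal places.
-0.500

End-effector y-axis (col 1 of R) = (-0.8660,-0.5000,0.0000)
R[1][1] = -0.5000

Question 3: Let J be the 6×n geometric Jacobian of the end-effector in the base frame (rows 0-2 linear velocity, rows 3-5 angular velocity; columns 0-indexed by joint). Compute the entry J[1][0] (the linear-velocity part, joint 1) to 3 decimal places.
-1.232

axis z_0 = ẑ; lever o_n−o_0 = (-1.2321,-1.8660,-1.0000)
cross product → J_v[:, 0] = (1.8660,-1.2321,0.0000)
J_ω[:, 0] = z_0
entry J[1][0] = -1.2321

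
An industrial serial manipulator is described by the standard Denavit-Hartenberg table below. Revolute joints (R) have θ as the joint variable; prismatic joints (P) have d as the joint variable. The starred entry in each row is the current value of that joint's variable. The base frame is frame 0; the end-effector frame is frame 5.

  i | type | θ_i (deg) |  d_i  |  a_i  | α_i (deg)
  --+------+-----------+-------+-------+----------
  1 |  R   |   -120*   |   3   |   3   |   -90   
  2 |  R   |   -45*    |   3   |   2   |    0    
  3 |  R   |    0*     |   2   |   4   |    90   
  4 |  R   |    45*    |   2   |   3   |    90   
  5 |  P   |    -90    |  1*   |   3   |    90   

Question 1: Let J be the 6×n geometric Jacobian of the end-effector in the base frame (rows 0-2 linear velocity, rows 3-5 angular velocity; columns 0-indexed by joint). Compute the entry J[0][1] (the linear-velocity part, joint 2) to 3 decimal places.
axis z_1 = (0.8660,-0.5000,0.0000); lever o_n−o_1 = (2.0800,-9.2258,5.5355)
cross product → J_v[:, 1] = (-2.7678,-4.7939,-6.9497)
J_ω[:, 1] = z_1
entry J[0][1] = -2.7678

-2.768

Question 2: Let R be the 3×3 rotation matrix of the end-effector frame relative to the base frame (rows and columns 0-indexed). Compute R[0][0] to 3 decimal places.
-0.354

End-effector x-axis (col 0 of R) = (-0.3536,-0.6124,-0.7071)
R[0][0] = -0.3536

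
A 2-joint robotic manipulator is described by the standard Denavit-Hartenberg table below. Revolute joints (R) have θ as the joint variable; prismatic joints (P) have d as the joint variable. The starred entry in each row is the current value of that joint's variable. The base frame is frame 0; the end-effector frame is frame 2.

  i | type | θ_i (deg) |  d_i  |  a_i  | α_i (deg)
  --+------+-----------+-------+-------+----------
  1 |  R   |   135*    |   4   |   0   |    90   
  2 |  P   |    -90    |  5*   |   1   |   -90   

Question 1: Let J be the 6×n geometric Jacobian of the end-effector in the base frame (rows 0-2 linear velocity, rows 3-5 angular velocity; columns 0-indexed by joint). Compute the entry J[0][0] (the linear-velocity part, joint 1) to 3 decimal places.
-3.536

axis z_0 = ẑ; lever o_n−o_0 = (3.5355,3.5355,3.0000)
cross product → J_v[:, 0] = (-3.5355,3.5355,0.0000)
J_ω[:, 0] = z_0
entry J[0][0] = -3.5355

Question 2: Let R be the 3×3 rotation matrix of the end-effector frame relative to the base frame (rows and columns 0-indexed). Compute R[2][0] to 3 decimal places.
-1.000

End-effector x-axis (col 0 of R) = (0.0000,0.0000,-1.0000)
R[2][0] = -1.0000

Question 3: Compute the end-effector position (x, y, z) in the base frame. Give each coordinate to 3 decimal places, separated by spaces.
3.536 3.536 3.000

after link 1: o_1 = (0.0000, 0.0000, 4.0000)
after link 2: o_2 = (3.5355, 3.5355, 3.0000)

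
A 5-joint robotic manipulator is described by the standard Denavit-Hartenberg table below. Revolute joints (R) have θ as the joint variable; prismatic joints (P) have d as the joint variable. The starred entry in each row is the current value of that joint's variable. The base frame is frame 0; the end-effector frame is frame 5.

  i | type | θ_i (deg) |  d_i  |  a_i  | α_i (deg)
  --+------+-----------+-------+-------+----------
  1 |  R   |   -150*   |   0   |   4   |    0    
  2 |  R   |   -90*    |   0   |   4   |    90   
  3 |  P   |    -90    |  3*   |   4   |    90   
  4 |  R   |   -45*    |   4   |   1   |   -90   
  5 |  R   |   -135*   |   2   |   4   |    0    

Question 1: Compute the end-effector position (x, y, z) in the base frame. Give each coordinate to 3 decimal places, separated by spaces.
2.893 -1.596 -4.121

after link 1: o_1 = (-3.4641, -2.0000, 0.0000)
after link 2: o_2 = (-5.4641, 1.4641, 0.0000)
after link 3: o_3 = (-2.8660, 2.9641, -4.0000)
after link 4: o_4 = (-1.4784, -0.8536, -4.7071)
after link 5: o_5 = (2.8926, -1.5959, -4.1213)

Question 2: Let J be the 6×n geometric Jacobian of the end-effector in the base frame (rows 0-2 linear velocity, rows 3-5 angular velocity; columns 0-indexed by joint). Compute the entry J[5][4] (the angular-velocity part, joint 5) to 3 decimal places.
-0.707

axis z_4 = (0.6124,0.3536,-0.7071); lever o_n−o_4 = (4.3710,-0.7424,0.5858)
cross product → J_v[:, 4] = (-0.3178,-3.4495,-2.0000)
J_ω[:, 4] = z_4
entry J[5][4] = -0.7071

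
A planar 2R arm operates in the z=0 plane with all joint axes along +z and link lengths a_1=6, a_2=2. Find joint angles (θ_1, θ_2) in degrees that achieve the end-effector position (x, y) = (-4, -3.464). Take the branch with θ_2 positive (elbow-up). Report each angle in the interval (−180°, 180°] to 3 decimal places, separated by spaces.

cos θ_2 = (27.9993−6²−2²)/(2·6·2) = -0.5000; θ_2 = 120.0019° (elbow-up)
β = atan2(-3.4640,-4.0000) = -139.1074°; ψ = atan2(1.7320,4.9999) = 19.1065°
θ_1 = β − ψ = -158.2139°

-158.214 120.002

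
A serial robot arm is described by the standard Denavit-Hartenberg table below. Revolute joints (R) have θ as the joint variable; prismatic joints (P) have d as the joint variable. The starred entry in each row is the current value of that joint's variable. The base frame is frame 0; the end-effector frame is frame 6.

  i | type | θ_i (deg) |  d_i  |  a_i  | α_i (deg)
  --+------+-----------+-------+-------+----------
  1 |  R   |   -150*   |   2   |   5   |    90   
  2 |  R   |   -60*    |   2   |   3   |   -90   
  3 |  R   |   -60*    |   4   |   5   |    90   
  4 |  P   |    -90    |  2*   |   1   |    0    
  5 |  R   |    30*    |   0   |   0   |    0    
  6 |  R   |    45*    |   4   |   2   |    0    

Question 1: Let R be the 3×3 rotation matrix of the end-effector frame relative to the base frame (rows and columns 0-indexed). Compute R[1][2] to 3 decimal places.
End-effector z-axis (col 2 of R) = (0.1250,0.6495,0.7500)
R[1][2] = 0.6495

0.650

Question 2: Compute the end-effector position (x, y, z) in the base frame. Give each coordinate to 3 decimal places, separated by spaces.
after link 1: o_1 = (-4.3301, -2.5000, 2.0000)
after link 2: o_2 = (-6.6292, -1.5179, -0.5981)
after link 3: o_3 = (-12.8768, -0.1250, -0.7631)
after link 4: o_4 = (-11.8768, 1.6071, 0.2369)
after link 5: o_5 = (-11.8768, 1.6071, 0.2369)
after link 6: o_6 = (-12.2433, 5.6367, 2.1415)

-12.243 5.637 2.142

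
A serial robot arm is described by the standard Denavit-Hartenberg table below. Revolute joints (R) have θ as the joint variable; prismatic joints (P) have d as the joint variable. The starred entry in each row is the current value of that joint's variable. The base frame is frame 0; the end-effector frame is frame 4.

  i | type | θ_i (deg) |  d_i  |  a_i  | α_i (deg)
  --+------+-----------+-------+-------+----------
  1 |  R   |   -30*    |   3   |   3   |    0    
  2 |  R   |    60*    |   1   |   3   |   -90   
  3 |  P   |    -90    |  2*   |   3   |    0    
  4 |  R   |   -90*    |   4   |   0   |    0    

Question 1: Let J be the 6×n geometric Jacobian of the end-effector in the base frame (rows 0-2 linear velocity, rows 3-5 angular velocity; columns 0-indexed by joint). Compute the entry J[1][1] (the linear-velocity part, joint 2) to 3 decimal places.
axis z_1 = (0.0000,0.0000,1.0000); lever o_n−o_1 = (-0.4019,6.6962,4.0000)
cross product → J_v[:, 1] = (-6.6962,-0.4019,0.0000)
J_ω[:, 1] = z_1
entry J[1][1] = -0.4019

-0.402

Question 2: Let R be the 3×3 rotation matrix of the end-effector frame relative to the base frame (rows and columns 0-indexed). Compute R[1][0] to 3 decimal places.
End-effector x-axis (col 0 of R) = (-0.8660,-0.5000,0.0000)
R[1][0] = -0.5000

-0.500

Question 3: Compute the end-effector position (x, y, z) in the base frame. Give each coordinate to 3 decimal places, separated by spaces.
2.196 5.196 7.000

after link 1: o_1 = (2.5981, -1.5000, 3.0000)
after link 2: o_2 = (5.1962, 0.0000, 4.0000)
after link 3: o_3 = (4.1962, 1.7321, 7.0000)
after link 4: o_4 = (2.1962, 5.1962, 7.0000)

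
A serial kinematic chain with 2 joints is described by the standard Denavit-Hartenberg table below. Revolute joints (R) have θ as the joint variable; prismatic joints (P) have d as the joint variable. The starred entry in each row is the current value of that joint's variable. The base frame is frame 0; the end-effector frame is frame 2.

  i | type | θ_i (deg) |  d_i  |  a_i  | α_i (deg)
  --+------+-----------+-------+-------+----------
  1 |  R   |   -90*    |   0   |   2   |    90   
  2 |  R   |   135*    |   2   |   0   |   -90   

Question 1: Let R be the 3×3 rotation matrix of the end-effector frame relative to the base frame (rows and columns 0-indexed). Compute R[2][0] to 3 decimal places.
0.707

End-effector x-axis (col 0 of R) = (0.0000,0.7071,0.7071)
R[2][0] = 0.7071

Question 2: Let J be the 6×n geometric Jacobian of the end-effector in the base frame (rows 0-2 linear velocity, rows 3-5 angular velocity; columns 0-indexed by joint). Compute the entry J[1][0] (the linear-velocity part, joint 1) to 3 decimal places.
axis z_0 = ẑ; lever o_n−o_0 = (-2.0000,-2.0000,0.0000)
cross product → J_v[:, 0] = (2.0000,-2.0000,0.0000)
J_ω[:, 0] = z_0
entry J[1][0] = -2.0000

-2.000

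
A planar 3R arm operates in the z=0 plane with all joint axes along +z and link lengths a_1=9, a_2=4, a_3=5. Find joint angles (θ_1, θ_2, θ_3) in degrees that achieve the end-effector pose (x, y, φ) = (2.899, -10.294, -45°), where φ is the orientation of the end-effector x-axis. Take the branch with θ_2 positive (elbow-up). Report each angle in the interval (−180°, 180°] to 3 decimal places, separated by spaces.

-120.001 135.007 -60.006

wrist centre = target − a_3·(cos φ, sin φ) = (-0.6365, -6.7585)
cos θ_2 = (46.0820−9²−4²)/(2·9·4) = -0.7072; θ_2 = 135.0071° (elbow-up)
β = atan2(-6.7585,-0.6365) = -95.3804°; ψ = atan2(2.8281,6.1712) = 24.6205°
θ_1 = β − ψ = -120.0009°
θ_3 = φ − θ_1 − θ_2 = -60.0061° (wrapped to (-180°,180°])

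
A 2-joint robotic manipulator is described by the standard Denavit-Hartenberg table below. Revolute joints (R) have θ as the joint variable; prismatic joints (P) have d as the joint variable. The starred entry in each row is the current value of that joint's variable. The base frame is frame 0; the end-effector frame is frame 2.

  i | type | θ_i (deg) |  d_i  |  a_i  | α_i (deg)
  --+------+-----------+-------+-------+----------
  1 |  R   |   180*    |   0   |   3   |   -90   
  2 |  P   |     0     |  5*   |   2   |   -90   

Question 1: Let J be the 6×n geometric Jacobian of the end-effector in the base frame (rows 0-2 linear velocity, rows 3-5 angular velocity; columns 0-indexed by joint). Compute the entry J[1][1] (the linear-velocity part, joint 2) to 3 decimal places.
-1.000

prismatic axis z_1 = (-0.0000,-1.0000,0.0000)
J_v[:, 1] = z_1; J_ω[:, 1] = (0,0,0)
entry J[1][1] = -1.0000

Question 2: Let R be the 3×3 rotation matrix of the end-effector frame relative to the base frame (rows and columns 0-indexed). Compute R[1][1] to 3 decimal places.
1.000

End-effector y-axis (col 1 of R) = (0.0000,1.0000,-0.0000)
R[1][1] = 1.0000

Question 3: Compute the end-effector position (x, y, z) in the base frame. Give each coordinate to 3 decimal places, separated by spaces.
-5.000 -5.000 0.000

after link 1: o_1 = (-3.0000, 0.0000, 0.0000)
after link 2: o_2 = (-5.0000, -5.0000, 0.0000)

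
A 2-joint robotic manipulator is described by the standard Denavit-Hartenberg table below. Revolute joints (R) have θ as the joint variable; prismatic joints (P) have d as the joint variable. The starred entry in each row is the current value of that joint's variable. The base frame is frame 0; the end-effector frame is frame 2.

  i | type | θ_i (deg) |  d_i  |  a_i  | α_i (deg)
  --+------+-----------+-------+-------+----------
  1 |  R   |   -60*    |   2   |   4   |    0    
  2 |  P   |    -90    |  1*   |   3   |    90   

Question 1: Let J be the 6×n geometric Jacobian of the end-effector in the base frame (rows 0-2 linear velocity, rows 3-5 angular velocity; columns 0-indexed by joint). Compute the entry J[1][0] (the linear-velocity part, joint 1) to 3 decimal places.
-0.598

axis z_0 = ẑ; lever o_n−o_0 = (-0.5981,-4.9641,3.0000)
cross product → J_v[:, 0] = (4.9641,-0.5981,0.0000)
J_ω[:, 0] = z_0
entry J[1][0] = -0.5981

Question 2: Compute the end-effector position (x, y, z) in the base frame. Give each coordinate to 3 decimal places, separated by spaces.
-0.598 -4.964 3.000

after link 1: o_1 = (2.0000, -3.4641, 2.0000)
after link 2: o_2 = (-0.5981, -4.9641, 3.0000)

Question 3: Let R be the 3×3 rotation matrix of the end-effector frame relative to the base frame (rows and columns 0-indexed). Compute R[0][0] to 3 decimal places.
-0.866

End-effector x-axis (col 0 of R) = (-0.8660,-0.5000,0.0000)
R[0][0] = -0.8660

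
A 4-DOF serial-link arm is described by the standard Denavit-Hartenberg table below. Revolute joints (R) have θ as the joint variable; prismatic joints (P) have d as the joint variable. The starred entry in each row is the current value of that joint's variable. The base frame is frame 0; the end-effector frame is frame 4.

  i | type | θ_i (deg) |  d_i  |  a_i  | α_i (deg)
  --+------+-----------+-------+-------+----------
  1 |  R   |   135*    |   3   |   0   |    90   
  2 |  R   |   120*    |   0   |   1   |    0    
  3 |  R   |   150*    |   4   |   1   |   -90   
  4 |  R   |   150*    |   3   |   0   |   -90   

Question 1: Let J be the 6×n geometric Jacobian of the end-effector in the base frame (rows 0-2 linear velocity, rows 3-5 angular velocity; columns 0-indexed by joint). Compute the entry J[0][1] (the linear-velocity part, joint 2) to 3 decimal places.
axis z_1 = (0.7071,0.7071,0.0000); lever o_n−o_1 = (1.0607,4.5962,-0.1340)
cross product → J_v[:, 1] = (-0.0947,0.0947,2.5000)
J_ω[:, 1] = z_1
entry J[0][1] = -0.0947

-0.095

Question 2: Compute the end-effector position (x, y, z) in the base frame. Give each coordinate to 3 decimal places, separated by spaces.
after link 1: o_1 = (0.0000, 0.0000, 3.0000)
after link 2: o_2 = (0.3536, -0.3536, 3.8660)
after link 3: o_3 = (3.1820, 2.4749, 2.8660)
after link 4: o_4 = (1.0607, 4.5962, 2.8660)

1.061 4.596 2.866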